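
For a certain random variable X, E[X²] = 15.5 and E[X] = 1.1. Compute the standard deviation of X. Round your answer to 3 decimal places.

3.780

V(X) = 15.5 − (1.1)² = 14.29
σ(X) = √14.29 ≈ 3.780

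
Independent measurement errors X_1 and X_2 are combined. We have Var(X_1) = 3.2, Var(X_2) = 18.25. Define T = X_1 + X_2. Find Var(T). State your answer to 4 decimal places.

By independence, Var(T) = (1)²Var(X_1) + (1)²Var(X_2)
= (1)²·3.2 + (1)²·18.25 = 21.45

21.4500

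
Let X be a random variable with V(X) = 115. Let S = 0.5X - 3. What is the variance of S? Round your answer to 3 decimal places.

V(0.5X - 3) = (0.5)²·V(X) = 0.25·115 = 28.75

28.750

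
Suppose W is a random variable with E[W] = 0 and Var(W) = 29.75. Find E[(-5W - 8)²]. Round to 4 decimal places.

E[-5W - 8] = -5·0 − 8 = -8
Var(-5W - 8) = (-5)²·29.75 = 743.75
E[(-5W - 8)²] = Var((-5W - 8)) + (E[(-5W - 8)])² = 743.75 + (-8)² = 807.75

807.7500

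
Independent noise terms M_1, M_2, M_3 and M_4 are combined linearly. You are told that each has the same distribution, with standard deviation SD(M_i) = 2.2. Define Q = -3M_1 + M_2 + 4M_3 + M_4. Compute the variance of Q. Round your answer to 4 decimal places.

130.6800

var(M_i) = (2.2)² = 4.84
By independence, var(Q) = (-3)²var(M_1) + (1)²var(M_2) + (4)²var(M_3) + (1)²var(M_4)
= (-3)²·4.84 + (1)²·4.84 + (4)²·4.84 + (1)²·4.84 = 130.68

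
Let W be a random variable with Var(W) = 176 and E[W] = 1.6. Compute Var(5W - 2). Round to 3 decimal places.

Var(5W - 2) = (5)²·Var(W) = 25·176 = 4400

4400.000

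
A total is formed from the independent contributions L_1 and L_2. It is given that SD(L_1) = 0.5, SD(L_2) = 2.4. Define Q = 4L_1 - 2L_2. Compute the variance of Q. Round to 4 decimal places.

Var(L_1) = 0.25, Var(L_2) = 5.76
By independence, Var(Q) = (4)²Var(L_1) + (-2)²Var(L_2)
= (4)²·0.25 + (-2)²·5.76 = 27.04

27.0400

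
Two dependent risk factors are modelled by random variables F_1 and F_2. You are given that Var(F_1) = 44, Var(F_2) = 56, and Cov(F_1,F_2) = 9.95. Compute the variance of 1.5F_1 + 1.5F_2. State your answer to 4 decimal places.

Var(1.5F_1 + 1.5F_2) = (1.5)²·Var(F_1) + (1.5)²·Var(F_2) + 2·(1.5)·(1.5)·Cov(F_1,F_2)
= 2.25·44 + 2.25·56 + 4.5·9.95 = 269.775

269.7750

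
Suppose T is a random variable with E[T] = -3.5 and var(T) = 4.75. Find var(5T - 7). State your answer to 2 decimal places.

118.75

var(5T - 7) = (5)²·var(T) = 25·4.75 = 118.75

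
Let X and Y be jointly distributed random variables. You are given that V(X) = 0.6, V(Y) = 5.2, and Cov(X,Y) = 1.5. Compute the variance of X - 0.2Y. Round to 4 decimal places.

V(X - 0.2Y) = (1)²·V(X) + (-0.2)²·V(Y) + 2·(1)·(-0.2)·Cov(X,Y)
= 1·0.6 + 0.04·5.2 + -0.4·1.5 = 0.208

0.2080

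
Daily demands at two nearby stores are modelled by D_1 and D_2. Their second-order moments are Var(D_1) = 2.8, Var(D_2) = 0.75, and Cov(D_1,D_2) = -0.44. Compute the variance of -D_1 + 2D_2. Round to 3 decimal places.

Var(-D_1 + 2D_2) = (-1)²·Var(D_1) + (2)²·Var(D_2) + 2·(-1)·(2)·Cov(D_1,D_2)
= 1·2.8 + 4·0.75 + -4·-0.44 = 7.56

7.560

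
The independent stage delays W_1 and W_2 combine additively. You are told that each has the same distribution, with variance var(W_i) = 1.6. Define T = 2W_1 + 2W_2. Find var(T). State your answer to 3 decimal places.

12.800

By independence, var(T) = (2)²var(W_1) + (2)²var(W_2)
= (2)²·1.6 + (2)²·1.6 = 12.8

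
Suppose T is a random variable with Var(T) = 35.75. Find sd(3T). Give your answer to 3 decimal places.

17.937

Var(3T) = (3)²·35.75 = 321.75
sd(3T) = √321.75 ≈ 17.937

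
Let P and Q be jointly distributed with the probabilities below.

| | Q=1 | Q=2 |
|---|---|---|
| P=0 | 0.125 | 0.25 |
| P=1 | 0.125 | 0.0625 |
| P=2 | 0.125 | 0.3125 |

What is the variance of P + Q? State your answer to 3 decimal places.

E[P] = 1.0625,  E[Q] = 1.625,  E[PQ] = 1.75
V(P) = 1.9375 − (1.0625)² = 0.80859375;  V(Q) = 2.875 − (1.625)² = 0.234375
cov(P,Q) = 1.75 − (1.0625)(1.625) = 0.0234375
V(P + Q) = (1)²·0.80859375 + (1)²·0.234375 + 2·(1)·(1)·0.0234375 = 1.08984375

1.090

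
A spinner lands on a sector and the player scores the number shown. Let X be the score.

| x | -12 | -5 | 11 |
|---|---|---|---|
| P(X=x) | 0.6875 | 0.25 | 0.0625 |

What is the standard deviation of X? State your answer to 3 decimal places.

5.929

E[X] = (-12)(0.6875) + (-5)(0.25) + (11)(0.0625) = -8.8125
E[X²] = (-12)²(0.6875) + (-5)²(0.25) + (11)²(0.0625) = 112.8125
Var(X) = E[X²] − (E[X])² = 112.8125 − (-8.8125)² = 35.15234375
SD(X) = √35.15234375 ≈ 5.929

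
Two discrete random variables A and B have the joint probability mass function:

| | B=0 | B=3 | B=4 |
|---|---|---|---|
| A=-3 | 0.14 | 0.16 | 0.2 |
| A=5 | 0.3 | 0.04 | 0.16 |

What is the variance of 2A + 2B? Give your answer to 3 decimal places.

60.954

E[A] = 1,  E[B] = 2.04,  E[AB] = -0.04
Var(A) = 17 − (1)² = 16;  Var(B) = 7.56 − (2.04)² = 3.3984
Cov(A,B) = -0.04 − (1)(2.04) = -2.08
Var(2A + 2B) = (2)²·16 + (2)²·3.3984 + 2·(2)·(2)·-2.08 = 60.9536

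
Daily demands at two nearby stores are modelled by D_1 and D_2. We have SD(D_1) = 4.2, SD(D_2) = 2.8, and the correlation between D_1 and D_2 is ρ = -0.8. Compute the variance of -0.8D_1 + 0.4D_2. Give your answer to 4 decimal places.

var(D_1) = (4.2)² = 17.64;  var(D_2) = (2.8)² = 7.84
Cov(D_1,D_2) = ρ·SD(D_1)·SD(D_2) = -0.8·4.2·2.8 = -9.408
var(-0.8D_1 + 0.4D_2) = (-0.8)²·var(D_1) + (0.4)²·var(D_2) + 2·(-0.8)·(0.4)·Cov(D_1,D_2)
= 0.64·17.64 + 0.16·7.84 + -0.64·-9.408 = 18.56512

18.5651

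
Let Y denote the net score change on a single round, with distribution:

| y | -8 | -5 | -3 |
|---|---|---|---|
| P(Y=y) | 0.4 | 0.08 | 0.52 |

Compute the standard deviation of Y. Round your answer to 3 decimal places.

E[Y] = (-8)(0.4) + (-5)(0.08) + (-3)(0.52) = -5.16
E[Y²] = (-8)²(0.4) + (-5)²(0.08) + (-3)²(0.52) = 32.28
var(Y) = E[Y²] − (E[Y])² = 32.28 − (-5.16)² = 5.6544
sd(Y) = √5.6544 ≈ 2.378

2.378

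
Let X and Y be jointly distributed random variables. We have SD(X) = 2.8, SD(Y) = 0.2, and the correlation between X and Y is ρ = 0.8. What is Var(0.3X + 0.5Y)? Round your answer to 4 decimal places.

0.8500

Var(X) = (2.8)² = 7.84;  Var(Y) = (0.2)² = 0.04
Cov(X,Y) = ρ·SD(X)·SD(Y) = 0.8·2.8·0.2 = 0.448
Var(0.3X + 0.5Y) = (0.3)²·Var(X) + (0.5)²·Var(Y) + 2·(0.3)·(0.5)·Cov(X,Y)
= 0.09·7.84 + 0.25·0.04 + 0.3·0.448 = 0.85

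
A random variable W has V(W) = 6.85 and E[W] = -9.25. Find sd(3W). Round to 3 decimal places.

V(3W) = (3)²·6.85 = 61.65
sd(3W) = √61.65 ≈ 7.852

7.852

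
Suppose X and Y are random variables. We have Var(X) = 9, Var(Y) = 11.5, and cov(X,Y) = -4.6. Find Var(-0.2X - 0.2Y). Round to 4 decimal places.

Var(-0.2X - 0.2Y) = (-0.2)²·Var(X) + (-0.2)²·Var(Y) + 2·(-0.2)·(-0.2)·cov(X,Y)
= 0.04·9 + 0.04·11.5 + 0.08·-4.6 = 0.452

0.4520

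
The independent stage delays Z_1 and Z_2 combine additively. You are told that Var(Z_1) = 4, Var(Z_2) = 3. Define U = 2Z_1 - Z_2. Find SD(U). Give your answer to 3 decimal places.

4.359

By independence, Var(U) = (2)²Var(Z_1) + (-1)²Var(Z_2)
= (2)²·4 + (-1)²·3 = 19
SD(U) = √19 ≈ 4.359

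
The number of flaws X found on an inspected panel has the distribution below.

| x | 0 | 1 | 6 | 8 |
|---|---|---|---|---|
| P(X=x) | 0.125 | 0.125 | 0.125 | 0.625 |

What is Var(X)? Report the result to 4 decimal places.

10.1094

E[X] = (0)(0.125) + (1)(0.125) + (6)(0.125) + (8)(0.625) = 5.875
E[X²] = (0)²(0.125) + (1)²(0.125) + (6)²(0.125) + (8)²(0.625) = 44.625
Var(X) = E[X²] − (E[X])² = 44.625 − (5.875)² = 10.109375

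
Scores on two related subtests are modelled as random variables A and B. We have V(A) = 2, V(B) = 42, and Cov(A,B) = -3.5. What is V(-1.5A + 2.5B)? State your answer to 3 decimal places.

293.250

V(-1.5A + 2.5B) = (-1.5)²·V(A) + (2.5)²·V(B) + 2·(-1.5)·(2.5)·Cov(A,B)
= 2.25·2 + 6.25·42 + -7.5·-3.5 = 293.25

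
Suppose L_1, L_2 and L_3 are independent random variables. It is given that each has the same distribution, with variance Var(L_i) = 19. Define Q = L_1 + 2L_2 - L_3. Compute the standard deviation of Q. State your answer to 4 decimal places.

By independence, Var(Q) = (1)²Var(L_1) + (2)²Var(L_2) + (-1)²Var(L_3)
= (1)²·19 + (2)²·19 + (-1)²·19 = 114
SD(Q) = √114 ≈ 10.6771

10.6771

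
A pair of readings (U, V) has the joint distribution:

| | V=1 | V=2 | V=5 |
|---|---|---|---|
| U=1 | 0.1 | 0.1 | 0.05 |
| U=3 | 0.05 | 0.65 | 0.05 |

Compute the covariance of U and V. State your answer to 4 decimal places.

-0.0250

E[U] = 2.5,  E[V] = 2.15
E[UV] = 5.35
Cov(U,V) = E[UV] − E[U]E[V] = 5.35 − (2.5)(2.15) = -0.025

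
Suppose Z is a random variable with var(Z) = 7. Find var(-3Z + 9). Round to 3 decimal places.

63.000

var(-3Z + 9) = (-3)²·var(Z) = 9·7 = 63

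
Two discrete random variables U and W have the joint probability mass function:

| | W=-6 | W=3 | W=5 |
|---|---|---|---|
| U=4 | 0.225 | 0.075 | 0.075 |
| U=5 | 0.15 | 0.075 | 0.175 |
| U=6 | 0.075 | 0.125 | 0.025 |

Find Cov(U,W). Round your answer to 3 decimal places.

E[U] = 4.85,  E[W] = -0.5
E[UW] = -1.7
Cov(U,W) = E[UW] − E[U]E[W] = -1.7 − (4.85)(-0.5) = 0.725

0.725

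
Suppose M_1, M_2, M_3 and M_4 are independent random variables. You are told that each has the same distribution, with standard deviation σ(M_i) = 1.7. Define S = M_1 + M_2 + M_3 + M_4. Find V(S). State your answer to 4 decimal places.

V(M_i) = (1.7)² = 2.89
By independence, V(S) = (1)²V(M_1) + (1)²V(M_2) + (1)²V(M_3) + (1)²V(M_4)
= (1)²·2.89 + (1)²·2.89 + (1)²·2.89 + (1)²·2.89 = 11.56

11.5600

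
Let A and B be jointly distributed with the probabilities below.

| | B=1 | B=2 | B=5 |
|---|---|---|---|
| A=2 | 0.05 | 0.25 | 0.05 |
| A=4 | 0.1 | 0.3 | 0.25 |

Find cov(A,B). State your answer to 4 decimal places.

0.3250

E[A] = 3.3,  E[B] = 2.75
E[AB] = 9.4
cov(A,B) = E[AB] − E[A]E[B] = 9.4 − (3.3)(2.75) = 0.325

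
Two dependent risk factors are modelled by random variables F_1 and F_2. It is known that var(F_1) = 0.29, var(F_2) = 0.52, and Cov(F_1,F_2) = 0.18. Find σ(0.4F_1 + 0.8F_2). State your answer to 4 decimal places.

var(0.4F_1 + 0.8F_2) = (0.4)²·var(F_1) + (0.8)²·var(F_2) + 2·(0.4)·(0.8)·Cov(F_1,F_2)
= 0.16·0.29 + 0.64·0.52 + 0.64·0.18 = 0.4944
σ(0.4F_1 + 0.8F_2) = √0.4944 ≈ 0.7031

0.7031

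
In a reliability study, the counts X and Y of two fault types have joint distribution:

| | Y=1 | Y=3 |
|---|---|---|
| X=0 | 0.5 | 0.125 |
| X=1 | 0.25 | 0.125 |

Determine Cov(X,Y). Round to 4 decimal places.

0.0625

E[X] = 0.375,  E[Y] = 1.5
E[XY] = 0.625
Cov(X,Y) = E[XY] − E[X]E[Y] = 0.625 − (0.375)(1.5) = 0.0625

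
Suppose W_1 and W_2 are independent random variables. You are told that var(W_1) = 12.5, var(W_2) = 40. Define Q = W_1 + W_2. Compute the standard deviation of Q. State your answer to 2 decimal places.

7.25

By independence, var(Q) = (1)²var(W_1) + (1)²var(W_2)
= (1)²·12.5 + (1)²·40 = 52.5
SD(Q) = √52.5 ≈ 7.25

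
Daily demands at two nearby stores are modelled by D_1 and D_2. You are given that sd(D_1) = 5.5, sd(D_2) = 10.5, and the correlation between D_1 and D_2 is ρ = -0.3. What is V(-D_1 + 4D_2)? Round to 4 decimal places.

V(D_1) = (5.5)² = 30.25;  V(D_2) = (10.5)² = 110.25
Cov(D_1,D_2) = ρ·sd(D_1)·sd(D_2) = -0.3·5.5·10.5 = -17.325
V(-D_1 + 4D_2) = (-1)²·V(D_1) + (4)²·V(D_2) + 2·(-1)·(4)·Cov(D_1,D_2)
= 1·30.25 + 16·110.25 + -8·-17.325 = 1932.85

1932.8500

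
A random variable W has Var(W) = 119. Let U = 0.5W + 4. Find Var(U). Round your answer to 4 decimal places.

Var(0.5W + 4) = (0.5)²·Var(W) = 0.25·119 = 29.75

29.7500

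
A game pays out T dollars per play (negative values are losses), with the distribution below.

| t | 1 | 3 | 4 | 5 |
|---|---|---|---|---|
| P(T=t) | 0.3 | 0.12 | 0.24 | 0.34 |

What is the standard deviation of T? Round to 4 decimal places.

E[T] = (1)(0.3) + (3)(0.12) + (4)(0.24) + (5)(0.34) = 3.32
E[T²] = (1)²(0.3) + (3)²(0.12) + (4)²(0.24) + (5)²(0.34) = 13.72
V(T) = E[T²] − (E[T])² = 13.72 − (3.32)² = 2.6976
SD(T) = √2.6976 ≈ 1.6424

1.6424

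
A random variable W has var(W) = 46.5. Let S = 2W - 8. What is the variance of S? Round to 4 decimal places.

186.0000

var(2W - 8) = (2)²·var(W) = 4·46.5 = 186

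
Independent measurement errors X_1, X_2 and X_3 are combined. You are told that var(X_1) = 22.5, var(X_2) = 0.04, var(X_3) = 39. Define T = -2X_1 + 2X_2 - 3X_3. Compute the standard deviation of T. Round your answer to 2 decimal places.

21.00

By independence, var(T) = (-2)²var(X_1) + (2)²var(X_2) + (-3)²var(X_3)
= (-2)²·22.5 + (2)²·0.04 + (-3)²·39 = 441.16
SD(T) = √441.16 ≈ 21.00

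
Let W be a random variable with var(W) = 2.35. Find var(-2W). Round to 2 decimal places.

var(-2W) = (-2)²·var(W) = 4·2.35 = 9.4

9.40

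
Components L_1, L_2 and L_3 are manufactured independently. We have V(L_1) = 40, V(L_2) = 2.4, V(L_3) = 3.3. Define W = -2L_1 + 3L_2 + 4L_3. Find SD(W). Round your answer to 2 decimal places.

By independence, V(W) = (-2)²V(L_1) + (3)²V(L_2) + (4)²V(L_3)
= (-2)²·40 + (3)²·2.4 + (4)²·3.3 = 234.4
SD(W) = √234.4 ≈ 15.31

15.31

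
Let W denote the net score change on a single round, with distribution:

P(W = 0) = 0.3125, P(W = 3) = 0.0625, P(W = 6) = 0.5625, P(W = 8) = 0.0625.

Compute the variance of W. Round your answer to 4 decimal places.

8.3086

E[W] = (0)(0.3125) + (3)(0.0625) + (6)(0.5625) + (8)(0.0625) = 4.0625
E[W²] = (0)²(0.3125) + (3)²(0.0625) + (6)²(0.5625) + (8)²(0.0625) = 24.8125
Var(W) = E[W²] − (E[W])² = 24.8125 − (4.0625)² = 8.30859375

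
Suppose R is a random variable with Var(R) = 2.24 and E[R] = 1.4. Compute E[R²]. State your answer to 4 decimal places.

4.2000

E[R²] = Var(R) + (E[R])² = 2.24 + (1.4)² = 4.2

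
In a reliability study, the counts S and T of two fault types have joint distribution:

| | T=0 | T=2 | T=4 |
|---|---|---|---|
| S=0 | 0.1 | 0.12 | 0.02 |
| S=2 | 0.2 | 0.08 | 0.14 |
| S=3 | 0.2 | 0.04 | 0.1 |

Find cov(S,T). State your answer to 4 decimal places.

0.0528

E[S] = 1.86,  E[T] = 1.52
E[ST] = 2.88
cov(S,T) = E[ST] − E[S]E[T] = 2.88 − (1.86)(1.52) = 0.0528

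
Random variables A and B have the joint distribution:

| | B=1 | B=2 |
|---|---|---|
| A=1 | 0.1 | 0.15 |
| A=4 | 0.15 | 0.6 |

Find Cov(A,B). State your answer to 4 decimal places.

E[A] = 3.25,  E[B] = 1.75
E[AB] = 5.8
Cov(A,B) = E[AB] − E[A]E[B] = 5.8 − (3.25)(1.75) = 0.1125

0.1125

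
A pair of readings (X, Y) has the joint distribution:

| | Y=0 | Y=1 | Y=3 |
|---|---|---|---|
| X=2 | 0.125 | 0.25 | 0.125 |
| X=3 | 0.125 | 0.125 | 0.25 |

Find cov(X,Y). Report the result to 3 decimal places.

0.125

E[X] = 2.5,  E[Y] = 1.5
E[XY] = 3.875
cov(X,Y) = E[XY] − E[X]E[Y] = 3.875 − (2.5)(1.5) = 0.125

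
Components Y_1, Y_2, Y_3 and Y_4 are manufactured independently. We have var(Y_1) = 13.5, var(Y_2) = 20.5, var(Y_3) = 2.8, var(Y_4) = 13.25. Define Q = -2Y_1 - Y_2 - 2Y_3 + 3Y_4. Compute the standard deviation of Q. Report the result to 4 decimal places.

By independence, var(Q) = (-2)²var(Y_1) + (-1)²var(Y_2) + (-2)²var(Y_3) + (3)²var(Y_4)
= (-2)²·13.5 + (-1)²·20.5 + (-2)²·2.8 + (3)²·13.25 = 204.95
sd(Q) = √204.95 ≈ 14.3161

14.3161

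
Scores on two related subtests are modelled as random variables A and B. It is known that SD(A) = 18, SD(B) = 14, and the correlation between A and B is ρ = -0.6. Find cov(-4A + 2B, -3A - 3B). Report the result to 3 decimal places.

1804.800

V(A) = (18)² = 324;  V(B) = (14)² = 196
cov(A,B) = ρ·SD(A)·SD(B) = -0.6·18·14 = -151.2
cov(-4A + 2B, -3A - 3B) = (-4)(-3)V(A) + (2)(-3)V(B) + [(-4)(-3) + (2)(-3)]cov(A,B)
= 12·324 + -6·196 + 6·-151.2 = 1804.8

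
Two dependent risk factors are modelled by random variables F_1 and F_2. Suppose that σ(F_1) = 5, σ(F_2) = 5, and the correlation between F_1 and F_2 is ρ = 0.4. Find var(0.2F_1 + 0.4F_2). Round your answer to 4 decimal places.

6.6000

var(F_1) = (5)² = 25;  var(F_2) = (5)² = 25
Cov(F_1,F_2) = ρ·σ(F_1)·σ(F_2) = 0.4·5·5 = 10
var(0.2F_1 + 0.4F_2) = (0.2)²·var(F_1) + (0.4)²·var(F_2) + 2·(0.2)·(0.4)·Cov(F_1,F_2)
= 0.04·25 + 0.16·25 + 0.16·10 = 6.6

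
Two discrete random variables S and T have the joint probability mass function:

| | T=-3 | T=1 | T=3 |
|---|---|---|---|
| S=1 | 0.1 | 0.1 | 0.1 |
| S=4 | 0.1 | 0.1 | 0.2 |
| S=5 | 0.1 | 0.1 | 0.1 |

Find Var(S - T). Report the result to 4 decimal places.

8.5600

E[S] = 3.4,  E[T] = 0.6,  E[ST] = 2.2
Var(S) = 14.2 − (3.4)² = 2.64;  Var(T) = 6.6 − (0.6)² = 6.24
Cov(S,T) = 2.2 − (3.4)(0.6) = 0.16
Var(S - T) = (1)²·2.64 + (-1)²·6.24 + 2·(1)·(-1)·0.16 = 8.56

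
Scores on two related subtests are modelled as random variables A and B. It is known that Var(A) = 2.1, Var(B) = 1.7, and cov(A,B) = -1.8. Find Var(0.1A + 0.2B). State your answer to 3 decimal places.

0.017

Var(0.1A + 0.2B) = (0.1)²·Var(A) + (0.2)²·Var(B) + 2·(0.1)·(0.2)·cov(A,B)
= 0.01·2.1 + 0.04·1.7 + 0.04·-1.8 = 0.017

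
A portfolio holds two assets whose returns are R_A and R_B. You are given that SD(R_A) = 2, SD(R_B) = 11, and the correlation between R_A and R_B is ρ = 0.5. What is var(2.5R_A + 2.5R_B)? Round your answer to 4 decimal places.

var(R_A) = (2)² = 4;  var(R_B) = (11)² = 121
Cov(R_A,R_B) = ρ·SD(R_A)·SD(R_B) = 0.5·2·11 = 11
var(2.5R_A + 2.5R_B) = (2.5)²·var(R_A) + (2.5)²·var(R_B) + 2·(2.5)·(2.5)·Cov(R_A,R_B)
= 6.25·4 + 6.25·121 + 12.5·11 = 918.75

918.7500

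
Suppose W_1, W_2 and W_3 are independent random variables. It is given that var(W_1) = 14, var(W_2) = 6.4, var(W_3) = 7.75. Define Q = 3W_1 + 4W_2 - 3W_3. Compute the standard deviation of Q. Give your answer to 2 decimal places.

17.27

By independence, var(Q) = (3)²var(W_1) + (4)²var(W_2) + (-3)²var(W_3)
= (3)²·14 + (4)²·6.4 + (-3)²·7.75 = 298.15
σ(Q) = √298.15 ≈ 17.27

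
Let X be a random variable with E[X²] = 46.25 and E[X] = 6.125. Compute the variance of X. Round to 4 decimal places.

V(X) = 46.25 − (6.125)² = 8.734375

8.7344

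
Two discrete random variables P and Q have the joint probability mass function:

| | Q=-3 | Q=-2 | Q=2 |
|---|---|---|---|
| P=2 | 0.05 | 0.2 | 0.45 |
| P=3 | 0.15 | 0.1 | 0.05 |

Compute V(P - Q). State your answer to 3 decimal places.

E[P] = 2.3,  E[Q] = -0.2,  E[PQ] = -0.95
V(P) = 5.5 − (2.3)² = 0.21;  V(Q) = 5 − (-0.2)² = 4.96
Cov(P,Q) = -0.95 − (2.3)(-0.2) = -0.49
V(P - Q) = (1)²·0.21 + (-1)²·4.96 + 2·(1)·(-1)·-0.49 = 6.15

6.150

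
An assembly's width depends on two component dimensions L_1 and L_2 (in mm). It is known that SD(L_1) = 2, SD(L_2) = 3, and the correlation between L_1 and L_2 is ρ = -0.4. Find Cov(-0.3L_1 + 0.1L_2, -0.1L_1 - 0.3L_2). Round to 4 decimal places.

Var(L_1) = (2)² = 4;  Var(L_2) = (3)² = 9
Cov(L_1,L_2) = ρ·SD(L_1)·SD(L_2) = -0.4·2·3 = -2.4
Cov(-0.3L_1 + 0.1L_2, -0.1L_1 - 0.3L_2) = (-0.3)(-0.1)Var(L_1) + (0.1)(-0.3)Var(L_2) + [(-0.3)(-0.3) + (0.1)(-0.1)]Cov(L_1,L_2)
= 0.03·4 + -0.03·9 + 0.08·-2.4 = -0.342

-0.3420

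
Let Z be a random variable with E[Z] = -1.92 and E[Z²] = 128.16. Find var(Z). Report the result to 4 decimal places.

124.4736

var(Z) = 128.16 − (-1.92)² = 124.4736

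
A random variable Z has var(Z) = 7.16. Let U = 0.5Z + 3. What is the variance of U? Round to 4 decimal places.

var(0.5Z + 3) = (0.5)²·var(Z) = 0.25·7.16 = 1.79

1.7900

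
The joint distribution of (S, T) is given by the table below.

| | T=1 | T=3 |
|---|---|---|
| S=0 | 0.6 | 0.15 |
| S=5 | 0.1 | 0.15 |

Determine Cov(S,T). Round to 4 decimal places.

E[S] = 1.25,  E[T] = 1.6
E[ST] = 2.75
Cov(S,T) = E[ST] − E[S]E[T] = 2.75 − (1.25)(1.6) = 0.75

0.7500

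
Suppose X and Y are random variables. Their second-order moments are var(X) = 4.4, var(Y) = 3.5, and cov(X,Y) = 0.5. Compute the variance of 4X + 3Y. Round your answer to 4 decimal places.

var(4X + 3Y) = (4)²·var(X) + (3)²·var(Y) + 2·(4)·(3)·cov(X,Y)
= 16·4.4 + 9·3.5 + 24·0.5 = 113.9

113.9000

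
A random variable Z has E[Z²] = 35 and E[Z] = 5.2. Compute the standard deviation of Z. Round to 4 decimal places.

2.8213

Var(Z) = 35 − (5.2)² = 7.96
σ(Z) = √7.96 ≈ 2.8213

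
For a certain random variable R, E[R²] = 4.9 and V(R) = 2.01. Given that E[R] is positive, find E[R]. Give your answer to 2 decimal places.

(E[R])² = E[R²] − V(R) = 4.9 − 2.01 = 2.89
E[R] = √2.89 = 1.7

1.70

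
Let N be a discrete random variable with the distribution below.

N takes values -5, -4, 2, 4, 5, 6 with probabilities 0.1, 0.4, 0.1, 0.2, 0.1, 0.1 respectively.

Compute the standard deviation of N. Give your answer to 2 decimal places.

4.31

E[N] = (-5)(0.1) + (-4)(0.4) + (2)(0.1) + (4)(0.2) + (5)(0.1) + (6)(0.1) = 0
E[N²] = (-5)²(0.1) + (-4)²(0.4) + (2)²(0.1) + (4)²(0.2) + (5)²(0.1) + (6)²(0.1) = 18.6
Var(N) = E[N²] − (E[N])² = 18.6 − (0)² = 18.6
sd(N) = √18.6 ≈ 4.31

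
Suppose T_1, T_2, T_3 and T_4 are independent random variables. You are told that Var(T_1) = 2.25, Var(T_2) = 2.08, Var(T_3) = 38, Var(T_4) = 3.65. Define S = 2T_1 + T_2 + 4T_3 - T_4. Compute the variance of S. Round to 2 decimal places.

By independence, Var(S) = (2)²Var(T_1) + (1)²Var(T_2) + (4)²Var(T_3) + (-1)²Var(T_4)
= (2)²·2.25 + (1)²·2.08 + (4)²·38 + (-1)²·3.65 = 622.73

622.73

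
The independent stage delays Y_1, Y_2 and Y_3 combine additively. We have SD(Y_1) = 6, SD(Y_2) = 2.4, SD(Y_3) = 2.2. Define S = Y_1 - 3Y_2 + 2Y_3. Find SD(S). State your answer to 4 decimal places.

V(Y_1) = 36, V(Y_2) = 5.76, V(Y_3) = 4.84
By independence, V(S) = (1)²V(Y_1) + (-3)²V(Y_2) + (2)²V(Y_3)
= (1)²·36 + (-3)²·5.76 + (2)²·4.84 = 107.2
SD(S) = √107.2 ≈ 10.3537

10.3537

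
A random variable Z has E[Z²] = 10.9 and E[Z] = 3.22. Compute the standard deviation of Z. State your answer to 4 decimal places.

0.7291

Var(Z) = 10.9 − (3.22)² = 0.5316
SD(Z) = √0.5316 ≈ 0.7291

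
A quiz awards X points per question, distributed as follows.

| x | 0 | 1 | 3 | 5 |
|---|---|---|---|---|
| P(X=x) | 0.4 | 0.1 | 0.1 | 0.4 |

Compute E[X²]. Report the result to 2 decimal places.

E[X²] = (0)²(0.4) + (1)²(0.1) + (3)²(0.1) + (5)²(0.4) = 11

11.00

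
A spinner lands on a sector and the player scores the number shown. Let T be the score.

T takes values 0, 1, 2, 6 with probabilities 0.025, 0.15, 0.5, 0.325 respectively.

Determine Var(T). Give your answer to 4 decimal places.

4.2400

E[T] = (0)(0.025) + (1)(0.15) + (2)(0.5) + (6)(0.325) = 3.1
E[T²] = (0)²(0.025) + (1)²(0.15) + (2)²(0.5) + (6)²(0.325) = 13.85
Var(T) = E[T²] − (E[T])² = 13.85 − (3.1)² = 4.24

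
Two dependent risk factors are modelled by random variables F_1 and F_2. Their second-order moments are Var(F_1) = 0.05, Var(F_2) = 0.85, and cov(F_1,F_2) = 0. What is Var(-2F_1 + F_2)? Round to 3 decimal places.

Var(-2F_1 + F_2) = (-2)²·Var(F_1) + (1)²·Var(F_2) + 2·(-2)·(1)·cov(F_1,F_2)
= 4·0.05 + 1·0.85 + -4·0 = 1.05

1.050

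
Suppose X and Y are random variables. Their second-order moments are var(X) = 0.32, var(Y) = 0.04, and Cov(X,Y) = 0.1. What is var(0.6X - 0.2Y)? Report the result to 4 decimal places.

var(0.6X - 0.2Y) = (0.6)²·var(X) + (-0.2)²·var(Y) + 2·(0.6)·(-0.2)·Cov(X,Y)
= 0.36·0.32 + 0.04·0.04 + -0.24·0.1 = 0.0928

0.0928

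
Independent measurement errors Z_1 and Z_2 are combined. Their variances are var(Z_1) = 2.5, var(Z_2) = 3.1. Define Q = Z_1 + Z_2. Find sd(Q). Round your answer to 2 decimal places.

2.37

By independence, var(Q) = (1)²var(Z_1) + (1)²var(Z_2)
= (1)²·2.5 + (1)²·3.1 = 5.6
sd(Q) = √5.6 ≈ 2.37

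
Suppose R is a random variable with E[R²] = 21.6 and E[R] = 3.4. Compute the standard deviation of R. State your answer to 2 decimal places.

Var(R) = 21.6 − (3.4)² = 10.04
SD(R) = √10.04 ≈ 3.17

3.17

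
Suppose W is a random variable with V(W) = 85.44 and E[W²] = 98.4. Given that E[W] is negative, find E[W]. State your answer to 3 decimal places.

-3.600

(E[W])² = E[W²] − V(W) = 98.4 − 85.44 = 12.96
E[W] = −√12.96 = -3.6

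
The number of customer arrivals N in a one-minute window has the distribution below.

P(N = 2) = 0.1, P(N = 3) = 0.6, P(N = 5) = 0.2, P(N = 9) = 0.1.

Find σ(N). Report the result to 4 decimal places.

1.9209

E[N] = (2)(0.1) + (3)(0.6) + (5)(0.2) + (9)(0.1) = 3.9
E[N²] = (2)²(0.1) + (3)²(0.6) + (5)²(0.2) + (9)²(0.1) = 18.9
var(N) = E[N²] − (E[N])² = 18.9 − (3.9)² = 3.69
σ(N) = √3.69 ≈ 1.9209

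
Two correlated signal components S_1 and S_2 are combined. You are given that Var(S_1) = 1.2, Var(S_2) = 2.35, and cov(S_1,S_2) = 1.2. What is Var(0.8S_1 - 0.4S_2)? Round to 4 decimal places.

Var(0.8S_1 - 0.4S_2) = (0.8)²·Var(S_1) + (-0.4)²·Var(S_2) + 2·(0.8)·(-0.4)·cov(S_1,S_2)
= 0.64·1.2 + 0.16·2.35 + -0.64·1.2 = 0.376

0.3760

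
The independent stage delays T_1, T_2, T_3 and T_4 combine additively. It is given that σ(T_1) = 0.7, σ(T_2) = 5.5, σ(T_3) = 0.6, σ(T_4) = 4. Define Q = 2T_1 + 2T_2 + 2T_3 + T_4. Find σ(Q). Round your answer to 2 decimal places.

V(T_1) = 0.49, V(T_2) = 30.25, V(T_3) = 0.36, V(T_4) = 16
By independence, V(Q) = (2)²V(T_1) + (2)²V(T_2) + (2)²V(T_3) + (1)²V(T_4)
= (2)²·0.49 + (2)²·30.25 + (2)²·0.36 + (1)²·16 = 140.4
σ(Q) = √140.4 ≈ 11.85

11.85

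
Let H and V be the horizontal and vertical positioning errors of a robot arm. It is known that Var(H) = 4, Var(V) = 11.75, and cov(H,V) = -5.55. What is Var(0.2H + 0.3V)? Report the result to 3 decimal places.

0.552

Var(0.2H + 0.3V) = (0.2)²·Var(H) + (0.3)²·Var(V) + 2·(0.2)·(0.3)·cov(H,V)
= 0.04·4 + 0.09·11.75 + 0.12·-5.55 = 0.5515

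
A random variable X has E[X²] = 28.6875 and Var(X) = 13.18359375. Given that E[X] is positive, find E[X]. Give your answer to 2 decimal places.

(E[X])² = E[X²] − Var(X) = 28.6875 − 13.18359375 = 15.50390625
E[X] = √15.50390625 = 3.9375

3.94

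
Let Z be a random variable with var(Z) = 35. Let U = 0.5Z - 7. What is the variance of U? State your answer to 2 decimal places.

var(0.5Z - 7) = (0.5)²·var(Z) = 0.25·35 = 8.75

8.75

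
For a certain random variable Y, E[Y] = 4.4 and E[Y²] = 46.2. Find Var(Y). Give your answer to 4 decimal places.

26.8400

Var(Y) = 46.2 − (4.4)² = 26.84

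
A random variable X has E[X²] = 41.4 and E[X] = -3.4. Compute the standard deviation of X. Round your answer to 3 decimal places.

5.463

V(X) = 41.4 − (-3.4)² = 29.84
σ(X) = √29.84 ≈ 5.463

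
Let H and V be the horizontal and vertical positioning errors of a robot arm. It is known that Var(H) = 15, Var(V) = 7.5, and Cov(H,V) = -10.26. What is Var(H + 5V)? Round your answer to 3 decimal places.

Var(H + 5V) = (1)²·Var(H) + (5)²·Var(V) + 2·(1)·(5)·Cov(H,V)
= 1·15 + 25·7.5 + 10·-10.26 = 99.9

99.900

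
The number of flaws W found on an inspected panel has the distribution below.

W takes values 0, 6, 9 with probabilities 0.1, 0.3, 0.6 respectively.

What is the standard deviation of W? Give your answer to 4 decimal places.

E[W] = (0)(0.1) + (6)(0.3) + (9)(0.6) = 7.2
E[W²] = (0)²(0.1) + (6)²(0.3) + (9)²(0.6) = 59.4
V(W) = E[W²] − (E[W])² = 59.4 − (7.2)² = 7.56
SD(W) = √7.56 ≈ 2.7495

2.7495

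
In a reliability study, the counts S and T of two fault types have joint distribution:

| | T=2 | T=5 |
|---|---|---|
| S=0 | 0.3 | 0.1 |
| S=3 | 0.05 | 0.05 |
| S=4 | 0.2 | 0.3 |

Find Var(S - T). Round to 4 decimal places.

3.9475

E[S] = 2.3,  E[T] = 3.35,  E[ST] = 8.65
Var(S) = 8.9 − (2.3)² = 3.61;  Var(T) = 13.45 − (3.35)² = 2.2275
Cov(S,T) = 8.65 − (2.3)(3.35) = 0.945
Var(S - T) = (1)²·3.61 + (-1)²·2.2275 + 2·(1)·(-1)·0.945 = 3.9475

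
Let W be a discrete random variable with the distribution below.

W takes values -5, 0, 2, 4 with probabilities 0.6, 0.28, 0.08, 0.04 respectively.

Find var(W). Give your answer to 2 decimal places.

E[W] = (-5)(0.6) + (0)(0.28) + (2)(0.08) + (4)(0.04) = -2.68
E[W²] = (-5)²(0.6) + (0)²(0.28) + (2)²(0.08) + (4)²(0.04) = 15.96
var(W) = E[W²] − (E[W])² = 15.96 − (-2.68)² = 8.7776

8.78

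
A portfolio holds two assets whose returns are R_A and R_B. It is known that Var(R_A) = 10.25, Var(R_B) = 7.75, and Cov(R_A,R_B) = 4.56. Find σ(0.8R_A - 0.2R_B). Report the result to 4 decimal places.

Var(0.8R_A - 0.2R_B) = (0.8)²·Var(R_A) + (-0.2)²·Var(R_B) + 2·(0.8)·(-0.2)·Cov(R_A,R_B)
= 0.64·10.25 + 0.04·7.75 + -0.32·4.56 = 5.4108
σ(0.8R_A - 0.2R_B) = √5.4108 ≈ 2.3261

2.3261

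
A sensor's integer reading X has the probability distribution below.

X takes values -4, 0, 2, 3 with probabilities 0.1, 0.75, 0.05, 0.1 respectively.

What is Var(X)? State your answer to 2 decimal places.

2.70

E[X] = (-4)(0.1) + (0)(0.75) + (2)(0.05) + (3)(0.1) = 0
E[X²] = (-4)²(0.1) + (0)²(0.75) + (2)²(0.05) + (3)²(0.1) = 2.7
Var(X) = E[X²] − (E[X])² = 2.7 − (0)² = 2.7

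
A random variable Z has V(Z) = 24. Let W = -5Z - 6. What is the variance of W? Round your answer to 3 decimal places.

V(-5Z - 6) = (-5)²·V(Z) = 25·24 = 600

600.000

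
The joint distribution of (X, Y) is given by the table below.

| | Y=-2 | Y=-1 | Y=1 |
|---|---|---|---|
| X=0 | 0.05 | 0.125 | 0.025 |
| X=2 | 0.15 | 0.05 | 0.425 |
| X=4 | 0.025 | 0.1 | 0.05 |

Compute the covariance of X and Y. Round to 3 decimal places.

0.189

E[X] = 1.95,  E[Y] = -0.225
E[XY] = -0.25
Cov(X,Y) = E[XY] − E[X]E[Y] = -0.25 − (1.95)(-0.225) = 0.18875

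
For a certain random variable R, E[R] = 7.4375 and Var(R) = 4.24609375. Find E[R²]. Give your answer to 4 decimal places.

E[R²] = Var(R) + (E[R])² = 4.24609375 + (7.4375)² = 59.5625

59.5625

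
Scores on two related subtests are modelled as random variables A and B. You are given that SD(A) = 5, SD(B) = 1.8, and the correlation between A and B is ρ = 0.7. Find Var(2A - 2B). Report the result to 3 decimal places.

Var(A) = (5)² = 25;  Var(B) = (1.8)² = 3.24
Cov(A,B) = ρ·SD(A)·SD(B) = 0.7·5·1.8 = 6.3
Var(2A - 2B) = (2)²·Var(A) + (-2)²·Var(B) + 2·(2)·(-2)·Cov(A,B)
= 4·25 + 4·3.24 + -8·6.3 = 62.56

62.560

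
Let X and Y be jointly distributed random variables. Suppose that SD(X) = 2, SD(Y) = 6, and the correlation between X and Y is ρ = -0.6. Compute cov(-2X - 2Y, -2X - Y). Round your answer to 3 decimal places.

Var(X) = (2)² = 4;  Var(Y) = (6)² = 36
cov(X,Y) = ρ·SD(X)·SD(Y) = -0.6·2·6 = -7.2
cov(-2X - 2Y, -2X - Y) = (-2)(-2)Var(X) + (-2)(-1)Var(Y) + [(-2)(-1) + (-2)(-2)]cov(X,Y)
= 4·4 + 2·36 + 6·-7.2 = 44.8

44.800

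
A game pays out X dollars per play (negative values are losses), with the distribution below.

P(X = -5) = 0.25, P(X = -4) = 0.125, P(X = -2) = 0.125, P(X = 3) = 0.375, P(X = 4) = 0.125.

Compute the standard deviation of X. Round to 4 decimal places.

E[X] = (-5)(0.25) + (-4)(0.125) + (-2)(0.125) + (3)(0.375) + (4)(0.125) = -0.375
E[X²] = (-5)²(0.25) + (-4)²(0.125) + (-2)²(0.125) + (3)²(0.375) + (4)²(0.125) = 14.125
V(X) = E[X²] − (E[X])² = 14.125 − (-0.375)² = 13.984375
SD(X) = √13.984375 ≈ 3.7396

3.7396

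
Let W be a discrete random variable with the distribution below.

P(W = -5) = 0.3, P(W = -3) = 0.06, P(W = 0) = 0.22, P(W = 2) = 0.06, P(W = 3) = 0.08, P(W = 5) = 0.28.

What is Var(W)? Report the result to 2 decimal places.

15.99

E[W] = (-5)(0.3) + (-3)(0.06) + (0)(0.22) + (2)(0.06) + (3)(0.08) + (5)(0.28) = 0.08
E[W²] = (-5)²(0.3) + (-3)²(0.06) + (0)²(0.22) + (2)²(0.06) + (3)²(0.08) + (5)²(0.28) = 16
Var(W) = E[W²] − (E[W])² = 16 − (0.08)² = 15.9936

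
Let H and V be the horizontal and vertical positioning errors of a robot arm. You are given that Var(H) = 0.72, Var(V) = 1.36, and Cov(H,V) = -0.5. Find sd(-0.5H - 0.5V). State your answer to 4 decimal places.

0.5196

Var(-0.5H - 0.5V) = (-0.5)²·Var(H) + (-0.5)²·Var(V) + 2·(-0.5)·(-0.5)·Cov(H,V)
= 0.25·0.72 + 0.25·1.36 + 0.5·-0.5 = 0.27
sd(-0.5H - 0.5V) = √0.27 ≈ 0.5196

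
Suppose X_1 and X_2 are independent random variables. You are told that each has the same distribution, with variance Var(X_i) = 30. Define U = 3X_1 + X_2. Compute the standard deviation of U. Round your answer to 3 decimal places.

By independence, Var(U) = (3)²Var(X_1) + (1)²Var(X_2)
= (3)²·30 + (1)²·30 = 300
SD(U) = √300 ≈ 17.321

17.321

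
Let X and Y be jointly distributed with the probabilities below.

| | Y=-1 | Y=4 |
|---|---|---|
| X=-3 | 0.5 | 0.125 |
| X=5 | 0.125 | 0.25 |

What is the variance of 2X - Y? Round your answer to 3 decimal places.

48.359

E[X] = 0,  E[Y] = 0.875,  E[XY] = 4.375
Var(X) = 15 − (0)² = 15;  Var(Y) = 6.625 − (0.875)² = 5.859375
Cov(X,Y) = 4.375 − (0)(0.875) = 4.375
Var(2X - Y) = (2)²·15 + (-1)²·5.859375 + 2·(2)·(-1)·4.375 = 48.359375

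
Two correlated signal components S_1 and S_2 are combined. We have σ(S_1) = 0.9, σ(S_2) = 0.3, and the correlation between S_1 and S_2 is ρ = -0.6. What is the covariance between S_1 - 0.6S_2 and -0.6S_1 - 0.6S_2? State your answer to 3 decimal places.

V(S_1) = (0.9)² = 0.81;  V(S_2) = (0.3)² = 0.09
Cov(S_1,S_2) = ρ·σ(S_1)·σ(S_2) = -0.6·0.9·0.3 = -0.162
Cov(S_1 - 0.6S_2, -0.6S_1 - 0.6S_2) = (1)(-0.6)V(S_1) + (-0.6)(-0.6)V(S_2) + [(1)(-0.6) + (-0.6)(-0.6)]Cov(S_1,S_2)
= -0.6·0.81 + 0.36·0.09 + -0.24·-0.162 = -0.41472

-0.415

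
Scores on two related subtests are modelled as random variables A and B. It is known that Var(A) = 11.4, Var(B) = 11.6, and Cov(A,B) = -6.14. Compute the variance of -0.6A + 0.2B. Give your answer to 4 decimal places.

Var(-0.6A + 0.2B) = (-0.6)²·Var(A) + (0.2)²·Var(B) + 2·(-0.6)·(0.2)·Cov(A,B)
= 0.36·11.4 + 0.04·11.6 + -0.24·-6.14 = 6.0416

6.0416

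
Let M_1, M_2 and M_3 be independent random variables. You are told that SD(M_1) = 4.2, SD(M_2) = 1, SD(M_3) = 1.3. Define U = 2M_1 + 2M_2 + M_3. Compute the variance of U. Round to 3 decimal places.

var(M_1) = 17.64, var(M_2) = 1, var(M_3) = 1.69
By independence, var(U) = (2)²var(M_1) + (2)²var(M_2) + (1)²var(M_3)
= (2)²·17.64 + (2)²·1 + (1)²·1.69 = 76.25

76.250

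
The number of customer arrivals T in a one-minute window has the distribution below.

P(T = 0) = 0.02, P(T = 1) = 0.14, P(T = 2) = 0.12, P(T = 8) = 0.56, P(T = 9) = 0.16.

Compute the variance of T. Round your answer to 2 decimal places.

9.73

E[T] = (0)(0.02) + (1)(0.14) + (2)(0.12) + (8)(0.56) + (9)(0.16) = 6.3
E[T²] = (0)²(0.02) + (1)²(0.14) + (2)²(0.12) + (8)²(0.56) + (9)²(0.16) = 49.42
Var(T) = E[T²] − (E[T])² = 49.42 − (6.3)² = 9.73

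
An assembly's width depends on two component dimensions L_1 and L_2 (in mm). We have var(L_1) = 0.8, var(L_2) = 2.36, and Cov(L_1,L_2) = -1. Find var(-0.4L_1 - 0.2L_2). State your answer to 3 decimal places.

0.062

var(-0.4L_1 - 0.2L_2) = (-0.4)²·var(L_1) + (-0.2)²·var(L_2) + 2·(-0.4)·(-0.2)·Cov(L_1,L_2)
= 0.16·0.8 + 0.04·2.36 + 0.16·-1 = 0.0624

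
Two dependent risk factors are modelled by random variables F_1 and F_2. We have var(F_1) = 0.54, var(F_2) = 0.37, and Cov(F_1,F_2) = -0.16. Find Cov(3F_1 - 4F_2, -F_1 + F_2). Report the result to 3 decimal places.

Cov(3F_1 - 4F_2, -F_1 + F_2) = (3)(-1)var(F_1) + (-4)(1)var(F_2) + [(3)(1) + (-4)(-1)]Cov(F_1,F_2)
= -3·0.54 + -4·0.37 + 7·-0.16 = -4.22

-4.220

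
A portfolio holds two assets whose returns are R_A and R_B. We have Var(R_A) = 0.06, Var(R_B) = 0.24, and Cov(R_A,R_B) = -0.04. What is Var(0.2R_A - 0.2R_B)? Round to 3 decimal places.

0.015

Var(0.2R_A - 0.2R_B) = (0.2)²·Var(R_A) + (-0.2)²·Var(R_B) + 2·(0.2)·(-0.2)·Cov(R_A,R_B)
= 0.04·0.06 + 0.04·0.24 + -0.08·-0.04 = 0.0152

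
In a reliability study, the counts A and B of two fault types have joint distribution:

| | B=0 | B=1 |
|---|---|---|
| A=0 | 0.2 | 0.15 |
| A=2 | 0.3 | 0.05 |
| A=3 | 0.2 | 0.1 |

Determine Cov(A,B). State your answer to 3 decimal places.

-0.080

E[A] = 1.6,  E[B] = 0.3
E[AB] = 0.4
Cov(A,B) = E[AB] − E[A]E[B] = 0.4 − (1.6)(0.3) = -0.08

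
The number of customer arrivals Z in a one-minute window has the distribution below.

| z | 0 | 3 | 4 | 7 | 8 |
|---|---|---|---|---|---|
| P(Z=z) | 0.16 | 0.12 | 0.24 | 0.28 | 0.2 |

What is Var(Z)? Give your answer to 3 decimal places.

7.626

E[Z] = (0)(0.16) + (3)(0.12) + (4)(0.24) + (7)(0.28) + (8)(0.2) = 4.88
E[Z²] = (0)²(0.16) + (3)²(0.12) + (4)²(0.24) + (7)²(0.28) + (8)²(0.2) = 31.44
Var(Z) = E[Z²] − (E[Z])² = 31.44 − (4.88)² = 7.6256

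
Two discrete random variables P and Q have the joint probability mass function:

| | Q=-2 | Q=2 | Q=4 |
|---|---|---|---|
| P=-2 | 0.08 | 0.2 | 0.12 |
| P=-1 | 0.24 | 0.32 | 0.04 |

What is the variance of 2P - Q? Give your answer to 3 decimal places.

E[P] = -1.4,  E[Q] = 1.04,  E[PQ] = -1.76
Var(P) = 2.2 − (-1.4)² = 0.24;  Var(Q) = 5.92 − (1.04)² = 4.8384
Cov(P,Q) = -1.76 − (-1.4)(1.04) = -0.304
Var(2P - Q) = (2)²·0.24 + (-1)²·4.8384 + 2·(2)·(-1)·-0.304 = 7.0144

7.014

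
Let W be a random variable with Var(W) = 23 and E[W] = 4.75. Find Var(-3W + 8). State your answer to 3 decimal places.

207.000

Var(-3W + 8) = (-3)²·Var(W) = 9·23 = 207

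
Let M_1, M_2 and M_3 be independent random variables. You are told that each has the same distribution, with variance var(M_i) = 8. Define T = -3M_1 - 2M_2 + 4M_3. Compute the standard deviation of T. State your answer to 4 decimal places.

15.2315

By independence, var(T) = (-3)²var(M_1) + (-2)²var(M_2) + (4)²var(M_3)
= (-3)²·8 + (-2)²·8 + (4)²·8 = 232
σ(T) = √232 ≈ 15.2315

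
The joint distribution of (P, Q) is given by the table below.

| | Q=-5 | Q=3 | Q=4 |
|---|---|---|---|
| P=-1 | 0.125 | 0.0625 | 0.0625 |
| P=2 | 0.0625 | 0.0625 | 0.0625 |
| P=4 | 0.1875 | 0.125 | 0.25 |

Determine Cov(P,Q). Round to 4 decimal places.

E[P] = 2.375,  E[Q] = 0.375
E[PQ] = 2.1875
Cov(P,Q) = E[PQ] − E[P]E[Q] = 2.1875 − (2.375)(0.375) = 1.296875

1.2969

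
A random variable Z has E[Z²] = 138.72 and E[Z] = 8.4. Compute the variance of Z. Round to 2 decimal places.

V(Z) = 138.72 − (8.4)² = 68.16

68.16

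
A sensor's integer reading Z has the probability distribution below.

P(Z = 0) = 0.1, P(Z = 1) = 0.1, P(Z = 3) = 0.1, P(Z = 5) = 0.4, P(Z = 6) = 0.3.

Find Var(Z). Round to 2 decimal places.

4.16

E[Z] = (0)(0.1) + (1)(0.1) + (3)(0.1) + (5)(0.4) + (6)(0.3) = 4.2
E[Z²] = (0)²(0.1) + (1)²(0.1) + (3)²(0.1) + (5)²(0.4) + (6)²(0.3) = 21.8
Var(Z) = E[Z²] − (E[Z])² = 21.8 − (4.2)² = 4.16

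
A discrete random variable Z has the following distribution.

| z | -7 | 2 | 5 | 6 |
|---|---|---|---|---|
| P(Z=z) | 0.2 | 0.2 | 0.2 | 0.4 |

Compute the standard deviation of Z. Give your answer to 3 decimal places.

4.923

E[Z] = (-7)(0.2) + (2)(0.2) + (5)(0.2) + (6)(0.4) = 2.4
E[Z²] = (-7)²(0.2) + (2)²(0.2) + (5)²(0.2) + (6)²(0.4) = 30
V(Z) = E[Z²] − (E[Z])² = 30 − (2.4)² = 24.24
SD(Z) = √24.24 ≈ 4.923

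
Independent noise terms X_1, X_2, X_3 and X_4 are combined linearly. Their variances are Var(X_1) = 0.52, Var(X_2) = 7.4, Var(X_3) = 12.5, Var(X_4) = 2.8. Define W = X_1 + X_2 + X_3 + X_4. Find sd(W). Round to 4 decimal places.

4.8187

By independence, Var(W) = (1)²Var(X_1) + (1)²Var(X_2) + (1)²Var(X_3) + (1)²Var(X_4)
= (1)²·0.52 + (1)²·7.4 + (1)²·12.5 + (1)²·2.8 = 23.22
sd(W) = √23.22 ≈ 4.8187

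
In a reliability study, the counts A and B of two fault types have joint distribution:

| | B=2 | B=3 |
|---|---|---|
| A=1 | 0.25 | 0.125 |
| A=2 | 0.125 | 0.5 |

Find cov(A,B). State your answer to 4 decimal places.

E[A] = 1.625,  E[B] = 2.625
E[AB] = 4.375
cov(A,B) = E[AB] − E[A]E[B] = 4.375 − (1.625)(2.625) = 0.109375

0.1094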